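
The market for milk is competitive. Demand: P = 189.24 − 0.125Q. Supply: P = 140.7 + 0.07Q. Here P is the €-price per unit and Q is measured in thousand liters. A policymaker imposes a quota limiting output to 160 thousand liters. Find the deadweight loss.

Competitive equilibrium: 189.24 − 0.125Q = 140.7 + 0.07Q → Q* = 248.9231, P* = 158.1246.
At Q = 160: demand price = 189.24 − 0.125·160 = 169.24; supply price = 140.7 + 0.07·160 = 151.9.
ΔQ = 248.9231 − 160 = 88.9231; wedge = 169.24 − 151.9 = 17.34.
DWL = ½ × 88.9231 × 17.34 = €770.96 thousand.

€770.96 thousand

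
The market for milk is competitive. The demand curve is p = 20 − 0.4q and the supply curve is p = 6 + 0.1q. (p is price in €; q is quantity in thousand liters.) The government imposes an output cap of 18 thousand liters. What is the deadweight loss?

€25 thousand

Competitive equilibrium: 20 − 0.4q = 6 + 0.1q → q* = 28, p* = 8.8.
At q = 18: demand price = 20 − 0.4·18 = 12.8; supply price = 6 + 0.1·18 = 7.8.
Δq = 28 − 18 = 10; wedge = 12.8 − 7.8 = 5.
Deadweight loss = ½ × 10 × 5 = €25 thousand.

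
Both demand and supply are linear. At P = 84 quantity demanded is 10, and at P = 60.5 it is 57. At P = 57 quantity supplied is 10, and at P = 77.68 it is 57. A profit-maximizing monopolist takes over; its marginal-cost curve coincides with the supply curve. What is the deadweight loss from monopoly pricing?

84.97

Demand slope = (60.5 − 84)/(57 − 10) = −0.5, so P = 89 − 0.5Q.
Supply slope = (77.68 − 57)/(57 − 10) = 0.44, so P = 52.6 + 0.44Q.
Competitive equilibrium: 89 − 0.5Q = 52.6 + 0.44Q → Q* = 38.7234, P* = 69.6383.
Marginal revenue: MR = 89 − Q. Set MR = MC: 89 − Q = 52.6 + 0.44Q → Q_m = 25.2778.
Price P_m = 89 − 0.5·25.2778 = 76.3611; MC(Q_m) = 52.6 + 0.44·25.2778 = 63.7222.
Competitive Q* = 38.7234, so ΔQ = 13.4456; wedge = 76.3611 − 63.7222 = 12.6389.
The triangle = ½ × 13.4456 × 12.6389 = 84.97.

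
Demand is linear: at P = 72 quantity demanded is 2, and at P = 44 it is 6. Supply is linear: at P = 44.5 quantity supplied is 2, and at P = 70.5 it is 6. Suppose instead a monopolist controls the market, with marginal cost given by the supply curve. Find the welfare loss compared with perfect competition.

12.83

Demand slope = (44 − 72)/(6 − 2) = −7, so P = 86 − 7Q.
Supply slope = (70.5 − 44.5)/(6 − 2) = 6.5, so P = 31.5 + 6.5Q.
Competitive equilibrium: 86 − 7Q = 31.5 + 6.5Q → Q* = 4.037, P* = 57.7407.
Marginal revenue: MR = 86 − 14Q. Set MR = MC: 86 − 14Q = 31.5 + 6.5Q → Q_m = 2.6585.
Price P_m = 86 − 7·2.6585 = 67.3905; MC(Q_m) = 31.5 + 6.5·2.6585 = 48.7803.
Competitive Q* = 4.037, so ΔQ = 1.3785; wedge = 67.3905 − 48.7803 = 18.6102.
The triangle = ½ × 1.3785 × 18.6102 = 12.83.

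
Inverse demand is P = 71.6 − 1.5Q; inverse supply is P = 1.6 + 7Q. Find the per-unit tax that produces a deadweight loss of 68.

Competitive equilibrium: 71.6 − 1.5Q = 1.6 + 7Q → Q* = 8.2353, P* = 59.2471.
A tax t gives ΔQ = t/8.5 and wedge t, so DWL = t²/17.
t²/17 = 68 → t² = 1156 → t = 34.

34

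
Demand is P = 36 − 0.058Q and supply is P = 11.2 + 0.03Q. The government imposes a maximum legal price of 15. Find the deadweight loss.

1059.17

Competitive equilibrium: 36 − 0.058Q = 11.2 + 0.03Q → Q* = 281.81818, P* = 19.65455.
At the ceiling P = 15, quantity supplied = (15 − 11.2)/0.03 = 126.66667.
Willingness to pay at Q' = 126.66667: 36 − 0.058·126.66667 = 28.65333.
ΔQ = 281.81818 − 126.66667 = 155.15151; wedge = 28.65333 − 15 = 13.65333.
Deadweight loss = ½ × 155.15151 × 13.65333 = 1059.17.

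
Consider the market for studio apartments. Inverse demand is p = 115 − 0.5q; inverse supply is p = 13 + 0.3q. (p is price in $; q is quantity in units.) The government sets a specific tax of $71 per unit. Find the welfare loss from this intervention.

Competitive equilibrium: 115 − 0.5q = 13 + 0.3q → q* = 127.5, p* = 51.25.
With the tax, the buyer price exceeds the seller price by 71: (115 − 0.5q) − (13 + 0.3q) = 71 → q' = 38.75.
Δq = 127.5 − 38.75 = 88.75; the wedge equals the tax, 71.
Welfare loss = ½ × 88.75 × 71 = $3150.625.

$3150.625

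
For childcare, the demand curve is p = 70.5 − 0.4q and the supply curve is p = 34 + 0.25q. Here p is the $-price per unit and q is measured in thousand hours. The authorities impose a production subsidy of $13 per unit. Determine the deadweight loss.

$130 thousand

Competitive equilibrium: 70.5 − 0.4q = 34 + 0.25q → q* = 56.1538, p* = 48.0385.
The subsidy lowers effective supply by 13: p = 21 + 0.25q.
New quantity: 70.5 − 0.4q = 21 + 0.25q → q' = 76.1538.
Overproduction Δq = 76.1538 − 56.1538 = 20; wedge = subsidy = 13.
The triangle = ½ × 20 × 13 = $130 thousand.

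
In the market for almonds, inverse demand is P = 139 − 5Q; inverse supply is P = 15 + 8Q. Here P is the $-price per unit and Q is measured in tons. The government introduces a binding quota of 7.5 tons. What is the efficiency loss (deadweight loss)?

$27.01

Competitive equilibrium: 139 − 5Q = 15 + 8Q → Q* = 9.5385, P* = 91.3077.
At Q = 7.5: demand price = 139 − 5·7.5 = 101.5; supply price = 15 + 8·7.5 = 75.
ΔQ = 9.5385 − 7.5 = 2.0385; wedge = 101.5 − 75 = 26.5.
The triangle = ½ × 2.0385 × 26.5 = $27.01.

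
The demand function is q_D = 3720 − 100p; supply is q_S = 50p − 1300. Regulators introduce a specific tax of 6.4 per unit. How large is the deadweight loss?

682.67

In inverse form: demand p = 37.2 − 0.01q, supply p = 26 + 0.02q.
Competitive equilibrium: 37.2 − 0.01q = 26 + 0.02q → q* = 373.3333, p* = 33.4667.
With the tax, the buyer price exceeds the seller price by 6.4: (37.2 − 0.01q) − (26 + 0.02q) = 6.4 → q' = 160.
Δq = 373.3333 − 160 = 213.3333; the wedge equals the tax, 6.4.
Deadweight loss = ½ × 213.3333 × 6.4 = 682.67.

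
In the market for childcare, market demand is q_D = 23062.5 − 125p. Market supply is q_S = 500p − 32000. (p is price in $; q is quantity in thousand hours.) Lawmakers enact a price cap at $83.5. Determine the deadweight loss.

In inverse form: demand p = 184.5 − 0.008q, supply p = 64 + 0.002q.
Competitive equilibrium: 184.5 − 0.008q = 64 + 0.002q → q* = 12050, p* = 88.1.
At the ceiling p = 83.5, quantity supplied = (83.5 − 64)/0.002 = 9750.
Willingness to pay at q' = 9750: 184.5 − 0.008·9750 = 106.5.
Δq = 12050 − 9750 = 2300; wedge = 106.5 − 83.5 = 23.
Welfare loss = ½ × 2300 × 23 = $26450 thousand.

$26450 thousand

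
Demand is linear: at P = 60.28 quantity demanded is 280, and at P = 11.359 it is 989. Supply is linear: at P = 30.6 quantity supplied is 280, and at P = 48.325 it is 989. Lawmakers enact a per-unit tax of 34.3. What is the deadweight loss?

Demand slope = (11.359 − 60.28)/(989 − 280) = −0.069, so P = 79.6 − 0.069Q.
Supply slope = (48.325 − 30.6)/(989 − 280) = 0.025, so P = 23.6 + 0.025Q.
Competitive equilibrium: 79.6 − 0.069Q = 23.6 + 0.025Q → Q* = 595.7447, P* = 38.4936.
With the tax, the buyer price exceeds the seller price by 34.3: (79.6 − 0.069Q) − (23.6 + 0.025Q) = 34.3 → Q' = 230.8511.
ΔQ = 595.7447 − 230.8511 = 364.8936; the wedge equals the tax, 34.3.
Welfare loss = ½ × 364.8936 × 34.3 = 6257.93.

6257.93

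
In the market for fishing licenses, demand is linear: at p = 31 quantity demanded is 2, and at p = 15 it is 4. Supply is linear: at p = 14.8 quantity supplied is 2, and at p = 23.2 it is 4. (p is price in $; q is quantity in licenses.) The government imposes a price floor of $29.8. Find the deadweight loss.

Demand slope = (15 − 31)/(4 − 2) = −8, so p = 47 − 8q.
Supply slope = (23.2 − 14.8)/(4 − 2) = 4.2, so p = 6.4 + 4.2q.
Competitive equilibrium: 47 − 8q = 6.4 + 4.2q → q* = 3.3279, p* = 20.377.
At the floor p = 29.8, quantity demanded = (47 − 29.8)/8 = 2.15.
Sellers' marginal cost at q' = 2.15: 6.4 + 4.2·2.15 = 15.43.
Δq = 3.3279 − 2.15 = 1.1779; wedge = 29.8 − 15.43 = 14.37.
The triangle = ½ × 1.1779 × 14.37 = $8.46.

$8.46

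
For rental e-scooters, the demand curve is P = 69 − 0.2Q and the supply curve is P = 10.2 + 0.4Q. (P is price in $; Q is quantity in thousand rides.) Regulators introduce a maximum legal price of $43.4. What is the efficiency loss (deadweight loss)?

Competitive equilibrium: 69 − 0.2Q = 10.2 + 0.4Q → Q* = 98, P* = 49.4.
At the ceiling P = 43.4, quantity supplied = (43.4 − 10.2)/0.4 = 83.
Willingness to pay at Q' = 83: 69 − 0.2·83 = 52.4.
ΔQ = 98 − 83 = 15; wedge = 52.4 − 43.4 = 9.
The triangle = ½ × 15 × 9 = $67.50 thousand.

$67.50 thousand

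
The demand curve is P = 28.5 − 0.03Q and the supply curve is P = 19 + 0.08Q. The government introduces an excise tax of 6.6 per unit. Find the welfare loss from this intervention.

Competitive equilibrium: 28.5 − 0.03Q = 19 + 0.08Q → Q* = 86.3636, P* = 25.9091.
With the tax, the buyer price exceeds the seller price by 6.6: (28.5 − 0.03Q) − (19 + 0.08Q) = 6.6 → Q' = 26.3636.
ΔQ = 86.3636 − 26.3636 = 60; the wedge equals the tax, 6.6.
DWL = ½ × 60 × 6.6 = 198.

198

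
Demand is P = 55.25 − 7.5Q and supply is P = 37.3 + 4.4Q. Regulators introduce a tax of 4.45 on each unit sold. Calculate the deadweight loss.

0.83

Competitive equilibrium: 55.25 − 7.5Q = 37.3 + 4.4Q → Q* = 1.5084, P* = 43.937.
With the tax, the buyer price exceeds the seller price by 4.45: (55.25 − 7.5Q) − (37.3 + 4.4Q) = 4.45 → Q' = 1.1345.
ΔQ = 1.5084 − 1.1345 = 0.3739; the wedge equals the tax, 4.45.
DWL = ½ × 0.3739 × 4.45 = 0.83.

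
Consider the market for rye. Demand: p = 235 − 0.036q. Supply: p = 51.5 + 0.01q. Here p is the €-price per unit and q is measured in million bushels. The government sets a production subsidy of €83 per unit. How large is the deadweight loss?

Competitive equilibrium: 235 − 0.036q = 51.5 + 0.01q → q* = 3989.13043, p* = 91.3913.
The subsidy lowers effective supply by 83: p = 0.01q − 31.5.
New quantity: 235 − 0.036q = 0.01q − 31.5 → q' = 5793.47826.
Overproduction Δq = 5793.47826 − 3989.13043 = 1804.34783; wedge = subsidy = 83.
Deadweight loss = ½ × 1804.34783 × 83 = €74880.43 million.

€74880.43 million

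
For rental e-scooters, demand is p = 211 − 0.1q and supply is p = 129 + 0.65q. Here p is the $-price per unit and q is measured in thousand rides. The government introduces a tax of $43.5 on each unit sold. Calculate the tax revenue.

$2233 thousand

Competitive equilibrium: 211 − 0.1q = 129 + 0.65q → q* = 109.3333, p* = 200.0667.
With the tax, the buyer price exceeds the seller price by 43.5: (211 − 0.1q) − (129 + 0.65q) = 43.5 → q' = 51.3333.
Tax revenue = 43.5 × 51.3333 = $2233 thousand.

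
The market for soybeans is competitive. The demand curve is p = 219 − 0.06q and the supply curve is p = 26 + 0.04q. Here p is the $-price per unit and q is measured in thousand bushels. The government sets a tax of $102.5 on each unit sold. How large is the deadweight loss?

$52531.25 thousand

Competitive equilibrium: 219 − 0.06q = 26 + 0.04q → q* = 1930, p* = 103.2.
With the tax, the buyer price exceeds the seller price by 102.5: (219 − 0.06q) − (26 + 0.04q) = 102.5 → q' = 905.
Δq = 1930 − 905 = 1025; the wedge equals the tax, 102.5.
The triangle = ½ × 1025 × 102.5 = $52531.25 thousand.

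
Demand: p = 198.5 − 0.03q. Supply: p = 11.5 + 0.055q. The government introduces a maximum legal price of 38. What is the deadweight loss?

125466.32

Competitive equilibrium: 198.5 − 0.03q = 11.5 + 0.055q → q* = 2200, p* = 132.5.
At the ceiling p = 38, quantity supplied = (38 − 11.5)/0.055 = 481.81818.
Willingness to pay at q' = 481.81818: 198.5 − 0.03·481.81818 = 184.04545.
Δq = 2200 − 481.81818 = 1718.18182; wedge = 184.04545 − 38 = 146.04545.
Deadweight loss = ½ × 1718.18182 × 146.04545 = 125466.32.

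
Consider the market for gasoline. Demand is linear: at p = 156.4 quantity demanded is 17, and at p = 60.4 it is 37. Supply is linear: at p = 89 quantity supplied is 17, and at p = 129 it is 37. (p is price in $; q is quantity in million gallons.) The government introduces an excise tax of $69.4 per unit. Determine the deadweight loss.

$354.14 million

Demand slope = (60.4 − 156.4)/(37 − 17) = −4.8, so p = 238 − 4.8q.
Supply slope = (129 − 89)/(37 − 17) = 2, so p = 55 + 2q.
Competitive equilibrium: 238 − 4.8q = 55 + 2q → q* = 26.9118, p* = 108.8235.
With the tax, the buyer price exceeds the seller price by 69.4: (238 − 4.8q) − (55 + 2q) = 69.4 → q' = 16.7059.
Δq = 26.9118 − 16.7059 = 10.2059; the wedge equals the tax, 69.4.
Deadweight loss = ½ × 10.2059 × 69.4 = $354.14 million.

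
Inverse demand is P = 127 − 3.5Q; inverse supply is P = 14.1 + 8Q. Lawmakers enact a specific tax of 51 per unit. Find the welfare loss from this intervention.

113.09

Competitive equilibrium: 127 − 3.5Q = 14.1 + 8Q → Q* = 9.8174, P* = 92.6391.
With the tax, the buyer price exceeds the seller price by 51: (127 − 3.5Q) − (14.1 + 8Q) = 51 → Q' = 5.3826.
ΔQ = 9.8174 − 5.3826 = 4.4348; the wedge equals the tax, 51.
DWL = ½ × 4.4348 × 51 = 113.09.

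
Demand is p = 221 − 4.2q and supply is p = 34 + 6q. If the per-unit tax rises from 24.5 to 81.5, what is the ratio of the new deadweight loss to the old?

11.066

Competitive equilibrium: 221 − 4.2q = 34 + 6q → q* = 18.3333, p* = 144.
For a per-unit tax t: Δq = t/10.2, so DWL = ½·t·(t/10.2) = t²/20.4.
At t = 24.5: DWL = 29.424. At t = 81.5: DWL = 325.600.
Ratio = (81.5/24.5)² = 11.066.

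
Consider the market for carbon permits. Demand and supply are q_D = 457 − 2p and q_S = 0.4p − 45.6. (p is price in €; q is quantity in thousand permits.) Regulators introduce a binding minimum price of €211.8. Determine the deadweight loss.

In inverse form: demand p = 228.5 − 0.5q, supply p = 114 + 2.5q.
Competitive equilibrium: 228.5 − 0.5q = 114 + 2.5q → q* = 38.1667, p* = 209.4167.
At the floor p = 211.8, quantity demanded = (228.5 − 211.8)/0.5 = 33.4.
Sellers' marginal cost at q' = 33.4: 114 + 2.5·33.4 = 197.5.
Δq = 38.1667 − 33.4 = 4.7667; wedge = 211.8 − 197.5 = 14.3.
Deadweight loss = ½ × 4.7667 × 14.3 = €34.08 thousand.

€34.08 thousand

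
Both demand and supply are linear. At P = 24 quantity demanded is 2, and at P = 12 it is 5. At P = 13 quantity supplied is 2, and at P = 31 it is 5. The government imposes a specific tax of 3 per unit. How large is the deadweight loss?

Demand slope = (12 − 24)/(5 − 2) = −4, so P = 32 − 4Q.
Supply slope = (31 − 13)/(5 − 2) = 6, so P = 1 + 6Q.
Competitive equilibrium: 32 − 4Q = 1 + 6Q → Q* = 3.1, P* = 19.6.
With the tax, the buyer price exceeds the seller price by 3: (32 − 4Q) − (1 + 6Q) = 3 → Q' = 2.8.
ΔQ = 3.1 − 2.8 = 0.3; the wedge equals the tax, 3.
Deadweight loss = ½ × 0.3 × 3 = 0.45.

0.45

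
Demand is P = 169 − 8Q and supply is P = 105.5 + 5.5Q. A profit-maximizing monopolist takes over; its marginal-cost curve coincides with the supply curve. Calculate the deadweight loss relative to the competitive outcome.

20.68

Competitive equilibrium: 169 − 8Q = 105.5 + 5.5Q → Q* = 4.7037, P* = 131.3704.
Marginal revenue: MR = 169 − 16Q. Set MR = MC: 169 − 16Q = 105.5 + 5.5Q → Q_m = 2.9535.
Price P_m = 169 − 8·2.9535 = 145.372; MC(Q_m) = 105.5 + 5.5·2.9535 = 121.7443.
Competitive Q* = 4.7037, so ΔQ = 1.7502; wedge = 145.372 − 121.7443 = 23.6277.
The triangle = ½ × 1.7502 × 23.6277 = 20.68.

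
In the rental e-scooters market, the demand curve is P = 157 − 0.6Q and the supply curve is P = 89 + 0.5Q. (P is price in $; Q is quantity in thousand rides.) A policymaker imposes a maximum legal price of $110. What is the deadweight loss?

$216.02 thousand

Competitive equilibrium: 157 − 0.6Q = 89 + 0.5Q → Q* = 61.8182, P* = 119.9091.
At the ceiling P = 110, quantity supplied = (110 − 89)/0.5 = 42.
Willingness to pay at Q' = 42: 157 − 0.6·42 = 131.8.
ΔQ = 61.8182 − 42 = 19.8182; wedge = 131.8 − 110 = 21.8.
DWL = ½ × 19.8182 × 21.8 = $216.02 thousand.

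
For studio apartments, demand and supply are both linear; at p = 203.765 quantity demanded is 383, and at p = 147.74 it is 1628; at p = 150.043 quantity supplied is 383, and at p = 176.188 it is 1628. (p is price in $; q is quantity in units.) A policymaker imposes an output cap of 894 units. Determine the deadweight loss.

Demand slope = (147.74 − 203.765)/(1628 − 383) = −0.045, so p = 221 − 0.045q.
Supply slope = (176.188 − 150.043)/(1628 − 383) = 0.021, so p = 142 + 0.021q.
Competitive equilibrium: 221 − 0.045q = 142 + 0.021q → q* = 1196.9697, p* = 167.1364.
At q = 894: demand price = 221 − 0.045·894 = 180.77; supply price = 142 + 0.021·894 = 160.774.
Δq = 1196.9697 − 894 = 302.9697; wedge = 180.77 − 160.774 = 19.996.
Welfare loss = ½ × 302.9697 × 19.996 = $3029.09.

$3029.09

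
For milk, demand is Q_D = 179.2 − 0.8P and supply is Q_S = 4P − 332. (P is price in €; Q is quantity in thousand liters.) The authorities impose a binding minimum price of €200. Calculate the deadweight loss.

€4196.28 thousand

In inverse form: demand P = 224 − 1.25Q, supply P = 83 + 0.25Q.
Competitive equilibrium: 224 − 1.25Q = 83 + 0.25Q → Q* = 94, P* = 106.5.
At the floor P = 200, quantity demanded = (224 − 200)/1.25 = 19.2.
Sellers' marginal cost at Q' = 19.2: 83 + 0.25·19.2 = 87.8.
ΔQ = 94 − 19.2 = 74.8; wedge = 200 − 87.8 = 112.2.
The triangle = ½ × 74.8 × 112.2 = €4196.28 thousand.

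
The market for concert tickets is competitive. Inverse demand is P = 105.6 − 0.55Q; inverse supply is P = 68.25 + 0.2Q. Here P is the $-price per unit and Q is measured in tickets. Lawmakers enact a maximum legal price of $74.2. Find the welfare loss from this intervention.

Competitive equilibrium: 105.6 − 0.55Q = 68.25 + 0.2Q → Q* = 49.8, P* = 78.21.
At the ceiling P = 74.2, quantity supplied = (74.2 − 68.25)/0.2 = 29.75.
Willingness to pay at Q' = 29.75: 105.6 − 0.55·29.75 = 89.2375.
ΔQ = 49.8 − 29.75 = 20.05; wedge = 89.2375 − 74.2 = 15.0375.
DWL = ½ × 20.05 × 15.0375 = $150.75.

$150.75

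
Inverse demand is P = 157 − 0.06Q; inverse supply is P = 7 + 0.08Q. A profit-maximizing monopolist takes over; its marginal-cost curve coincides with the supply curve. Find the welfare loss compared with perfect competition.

Competitive equilibrium: 157 − 0.06Q = 7 + 0.08Q → Q* = 1071.4286, P* = 92.7143.
Marginal revenue: MR = 157 − 0.12Q. Set MR = MC: 157 − 0.12Q = 7 + 0.08Q → Q_m = 750.
Price P_m = 157 − 0.06·750 = 112; MC(Q_m) = 7 + 0.08·750 = 67.
Competitive Q* = 1071.4286, so ΔQ = 321.4286; wedge = 112 − 67 = 45.
Welfare loss = ½ × 321.4286 × 45 = 7232.14.

7232.14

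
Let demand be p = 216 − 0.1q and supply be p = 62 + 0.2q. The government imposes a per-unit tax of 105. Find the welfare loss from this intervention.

18375

Competitive equilibrium: 216 − 0.1q = 62 + 0.2q → q* = 513.3333, p* = 164.6667.
With the tax, the buyer price exceeds the seller price by 105: (216 − 0.1q) − (62 + 0.2q) = 105 → q' = 163.3333.
Δq = 513.3333 − 163.3333 = 350; the wedge equals the tax, 105.
DWL = ½ × 350 × 105 = 18375.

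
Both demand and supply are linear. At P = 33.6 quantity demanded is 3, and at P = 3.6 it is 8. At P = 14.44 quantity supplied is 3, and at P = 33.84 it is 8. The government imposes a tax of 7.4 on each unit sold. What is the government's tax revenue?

31.01

Demand slope = (3.6 − 33.6)/(8 − 3) = −6, so P = 51.6 − 6Q.
Supply slope = (33.84 − 14.44)/(8 − 3) = 3.88, so P = 2.8 + 3.88Q.
Competitive equilibrium: 51.6 − 6Q = 2.8 + 3.88Q → Q* = 4.9393, P* = 21.9644.
With the tax, the buyer price exceeds the seller price by 7.4: (51.6 − 6Q) − (2.8 + 3.88Q) = 7.4 → Q' = 4.1903.
Tax revenue = 7.4 × 4.1903 = 31.01.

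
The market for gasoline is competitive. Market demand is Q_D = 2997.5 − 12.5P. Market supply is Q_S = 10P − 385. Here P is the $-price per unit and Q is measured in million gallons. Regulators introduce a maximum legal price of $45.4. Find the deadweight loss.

In inverse form: demand P = 239.8 − 0.08Q, supply P = 38.5 + 0.1Q.
Competitive equilibrium: 239.8 − 0.08Q = 38.5 + 0.1Q → Q* = 1118.3333, P* = 150.3333.
At the ceiling P = 45.4, quantity supplied = (45.4 − 38.5)/0.1 = 69.
Willingness to pay at Q' = 69: 239.8 − 0.08·69 = 234.28.
ΔQ = 1118.3333 − 69 = 1049.3333; wedge = 234.28 − 45.4 = 188.88.
The triangle = ½ × 1049.3333 × 188.88 = $99099.04 million.

$99099.04 million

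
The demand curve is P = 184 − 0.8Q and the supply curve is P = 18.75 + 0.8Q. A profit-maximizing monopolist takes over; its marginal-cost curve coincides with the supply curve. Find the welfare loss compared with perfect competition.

Competitive equilibrium: 184 − 0.8Q = 18.75 + 0.8Q → Q* = 103.2813, P* = 101.375.
Marginal revenue: MR = 184 − 1.6Q. Set MR = MC: 184 − 1.6Q = 18.75 + 0.8Q → Q_m = 68.8542.
Price P_m = 184 − 0.8·68.8542 = 128.9166; MC(Q_m) = 18.75 + 0.8·68.8542 = 73.8334.
Competitive Q* = 103.2813, so ΔQ = 34.4271; wedge = 128.9166 − 73.8334 = 55.0832.
Welfare loss = ½ × 34.4271 × 55.0832 = 948.18.

948.18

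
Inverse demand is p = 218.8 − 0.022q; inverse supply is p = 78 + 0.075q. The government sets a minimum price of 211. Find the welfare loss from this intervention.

Competitive equilibrium: 218.8 − 0.022q = 78 + 0.075q → q* = 1451.5464, p* = 186.866.
At the floor p = 211, quantity demanded = (218.8 − 211)/0.022 = 354.5455.
Sellers' marginal cost at q' = 354.5455: 78 + 0.075·354.5455 = 104.5909.
Δq = 1451.5464 − 354.5455 = 1097.0009; wedge = 211 − 104.5909 = 106.4091.
Welfare loss = ½ × 1097.0009 × 106.4091 = 58365.44.

58365.44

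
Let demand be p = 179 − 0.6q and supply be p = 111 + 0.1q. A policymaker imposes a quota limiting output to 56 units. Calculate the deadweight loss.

Competitive equilibrium: 179 − 0.6q = 111 + 0.1q → q* = 97.1429, p* = 120.7143.
At q = 56: demand price = 179 − 0.6·56 = 145.4; supply price = 111 + 0.1·56 = 116.6.
Δq = 97.1429 − 56 = 41.1429; wedge = 145.4 − 116.6 = 28.8.
Welfare loss = ½ × 41.1429 × 28.8 = 592.46.

592.46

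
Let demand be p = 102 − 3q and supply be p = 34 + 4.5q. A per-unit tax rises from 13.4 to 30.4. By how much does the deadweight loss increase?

Competitive equilibrium: 102 − 3q = 34 + 4.5q → q* = 9.0667, p* = 74.8.
For a per-unit tax t: Δq = t/7.5, so DWL = ½·t·(t/7.5) = t²/15.
At t = 13.4: DWL = 11.971. At t = 30.4: DWL = 61.611.
Increase = 61.611 − 11.971 = 49.64.

49.64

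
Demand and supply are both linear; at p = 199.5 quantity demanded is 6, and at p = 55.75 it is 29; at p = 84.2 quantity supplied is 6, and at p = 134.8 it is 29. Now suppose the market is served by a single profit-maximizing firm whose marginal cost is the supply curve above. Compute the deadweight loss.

294.75

Demand slope = (55.75 − 199.5)/(29 − 6) = −6.25, so p = 237 − 6.25q.
Supply slope = (134.8 − 84.2)/(29 − 6) = 2.2, so p = 71 + 2.2q.
Competitive equilibrium: 237 − 6.25q = 71 + 2.2q → q* = 19.645, p* = 114.2189.
Marginal revenue: MR = 237 − 12.5q. Set MR = MC: 237 − 12.5q = 71 + 2.2q → q_m = 11.2925.
Price p_m = 237 − 6.25·11.2925 = 166.4219; MC(q_m) = 71 + 2.2·11.2925 = 95.8435.
Competitive q* = 19.645, so Δq = 8.3525; wedge = 166.4219 − 95.8435 = 70.5784.
DWL = ½ × 8.3525 × 70.5784 = 294.75.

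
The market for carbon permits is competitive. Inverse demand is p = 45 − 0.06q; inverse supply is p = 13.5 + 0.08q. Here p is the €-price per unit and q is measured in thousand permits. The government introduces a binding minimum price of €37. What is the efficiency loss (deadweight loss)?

€588.19 thousand

Competitive equilibrium: 45 − 0.06q = 13.5 + 0.08q → q* = 225, p* = 31.5.
At the floor p = 37, quantity demanded = (45 − 37)/0.06 = 133.3333.
Sellers' marginal cost at q' = 133.3333: 13.5 + 0.08·133.3333 = 24.1667.
Δq = 225 − 133.3333 = 91.6667; wedge = 37 − 24.1667 = 12.8333.
Welfare loss = ½ × 91.6667 × 12.8333 = €588.19 thousand.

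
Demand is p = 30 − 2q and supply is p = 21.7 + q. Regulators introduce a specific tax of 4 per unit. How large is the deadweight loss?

Competitive equilibrium: 30 − 2q = 21.7 + q → q* = 2.7667, p* = 24.4667.
With the tax, the buyer price exceeds the seller price by 4: (30 − 2q) − (21.7 + q) = 4 → q' = 1.4333.
Δq = 2.7667 − 1.4333 = 1.3334; the wedge equals the tax, 4.
Deadweight loss = ½ × 1.3334 × 4 = 2.67.

2.67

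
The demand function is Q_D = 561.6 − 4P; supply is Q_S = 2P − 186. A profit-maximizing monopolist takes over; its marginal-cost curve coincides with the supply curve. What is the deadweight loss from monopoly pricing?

93.615

In inverse form: demand P = 140.4 − 0.25Q, supply P = 93 + 0.5Q.
Competitive equilibrium: 140.4 − 0.25Q = 93 + 0.5Q → Q* = 63.2, P* = 124.6.
Marginal revenue: MR = 140.4 − 0.5Q. Set MR = MC: 140.4 − 0.5Q = 93 + 0.5Q → Q_m = 47.4.
Price P_m = 140.4 − 0.25·47.4 = 128.55; MC(Q_m) = 93 + 0.5·47.4 = 116.7.
Competitive Q* = 63.2, so ΔQ = 15.8; wedge = 128.55 − 116.7 = 11.85.
DWL = ½ × 15.8 × 11.85 = 93.615.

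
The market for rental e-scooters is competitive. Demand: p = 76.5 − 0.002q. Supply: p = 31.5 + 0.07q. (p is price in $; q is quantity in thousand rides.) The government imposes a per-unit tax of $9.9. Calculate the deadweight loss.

$680.625 thousand

Competitive equilibrium: 76.5 − 0.002q = 31.5 + 0.07q → q* = 625, p* = 75.25.
With the tax, the buyer price exceeds the seller price by 9.9: (76.5 − 0.002q) − (31.5 + 0.07q) = 9.9 → q' = 487.5.
Δq = 625 − 487.5 = 137.5; the wedge equals the tax, 9.9.
Deadweight loss = ½ × 137.5 × 9.9 = $680.625 thousand.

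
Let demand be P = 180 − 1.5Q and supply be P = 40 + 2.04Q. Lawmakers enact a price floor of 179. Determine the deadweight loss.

Competitive equilibrium: 180 − 1.5Q = 40 + 2.04Q → Q* = 39.548, P* = 120.678.
At the floor P = 179, quantity demanded = (180 − 179)/1.5 = 0.6667.
Sellers' marginal cost at Q' = 0.6667: 40 + 2.04·0.6667 = 41.3601.
ΔQ = 39.548 − 0.6667 = 38.8813; wedge = 179 − 41.3601 = 137.6399.
The triangle = ½ × 38.8813 × 137.6399 = 2675.81.

2675.81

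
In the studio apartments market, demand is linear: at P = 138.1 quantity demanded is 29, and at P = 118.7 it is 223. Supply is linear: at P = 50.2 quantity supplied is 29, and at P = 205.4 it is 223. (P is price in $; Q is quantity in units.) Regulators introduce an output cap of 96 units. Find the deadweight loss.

Demand slope = (118.7 − 138.1)/(223 − 29) = −0.1, so P = 141 − 0.1Q.
Supply slope = (205.4 − 50.2)/(223 − 29) = 0.8, so P = 27 + 0.8Q.
Competitive equilibrium: 141 − 0.1Q = 27 + 0.8Q → Q* = 126.6667, P* = 128.3333.
At Q = 96: demand price = 141 − 0.1·96 = 131.4; supply price = 27 + 0.8·96 = 103.8.
ΔQ = 126.6667 − 96 = 30.6667; wedge = 131.4 − 103.8 = 27.6.
Welfare loss = ½ × 30.6667 × 27.6 = $423.20.

$423.20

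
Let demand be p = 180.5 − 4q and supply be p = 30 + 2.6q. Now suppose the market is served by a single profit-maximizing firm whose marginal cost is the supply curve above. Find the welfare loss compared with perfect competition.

Competitive equilibrium: 180.5 − 4q = 30 + 2.6q → q* = 22.803, p* = 89.2879.
Marginal revenue: MR = 180.5 − 8q. Set MR = MC: 180.5 − 8q = 30 + 2.6q → q_m = 14.1981.
Price p_m = 180.5 − 4·14.1981 = 123.7076; MC(q_m) = 30 + 2.6·14.1981 = 66.9151.
Competitive q* = 22.803, so Δq = 8.6049; wedge = 123.7076 − 66.9151 = 56.7925.
Deadweight loss = ½ × 8.6049 × 56.7925 = 244.35.

244.35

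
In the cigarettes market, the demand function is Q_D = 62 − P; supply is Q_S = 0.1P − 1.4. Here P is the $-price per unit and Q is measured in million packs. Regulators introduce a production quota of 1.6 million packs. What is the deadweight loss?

In inverse form: demand P = 62 − Q, supply P = 14 + 10Q.
Competitive equilibrium: 62 − Q = 14 + 10Q → Q* = 4.3636, P* = 57.6364.
At Q = 1.6: demand price = 62 − 1·1.6 = 60.4; supply price = 14 + 10·1.6 = 30.
ΔQ = 4.3636 − 1.6 = 2.7636; wedge = 60.4 − 30 = 30.4.
Deadweight loss = ½ × 2.7636 × 30.4 = $42.01 million.

$42.01 million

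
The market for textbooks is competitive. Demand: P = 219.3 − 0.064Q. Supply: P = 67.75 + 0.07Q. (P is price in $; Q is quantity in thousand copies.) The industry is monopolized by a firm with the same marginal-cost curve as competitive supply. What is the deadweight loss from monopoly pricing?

Competitive equilibrium: 219.3 − 0.064Q = 67.75 + 0.07Q → Q* = 1130.970149, P* = 146.91791.
Marginal revenue: MR = 219.3 − 0.128Q. Set MR = MC: 219.3 − 0.128Q = 67.75 + 0.07Q → Q_m = 765.40404.
Price P_m = 219.3 − 0.064·765.40404 = 170.314141; MC(Q_m) = 67.75 + 0.07·765.40404 = 121.328283.
Competitive Q* = 1130.970149, so ΔQ = 365.566109; wedge = 170.314141 − 121.328283 = 48.985858.
DWL = ½ × 365.566109 × 48.985858 = $8953.78 thousand.

$8953.78 thousand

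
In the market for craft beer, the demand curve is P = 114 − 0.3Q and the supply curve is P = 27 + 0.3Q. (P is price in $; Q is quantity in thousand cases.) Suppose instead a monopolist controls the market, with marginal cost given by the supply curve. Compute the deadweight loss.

Competitive equilibrium: 114 − 0.3Q = 27 + 0.3Q → Q* = 145, P* = 70.5.
Marginal revenue: MR = 114 − 0.6Q. Set MR = MC: 114 − 0.6Q = 27 + 0.3Q → Q_m = 96.6667.
Price P_m = 114 − 0.3·96.6667 = 85; MC(Q_m) = 27 + 0.3·96.6667 = 56.
Competitive Q* = 145, so ΔQ = 48.3333; wedge = 85 − 56 = 29.
Welfare loss = ½ × 48.3333 × 29 = $700.83 thousand.

$700.83 thousand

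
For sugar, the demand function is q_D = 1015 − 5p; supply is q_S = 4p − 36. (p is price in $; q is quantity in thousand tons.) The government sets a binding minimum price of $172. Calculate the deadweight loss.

In inverse form: demand p = 203 − 0.2q, supply p = 9 + 0.25q.
Competitive equilibrium: 203 − 0.2q = 9 + 0.25q → q* = 431.1111, p* = 116.7778.
At the floor p = 172, quantity demanded = (203 − 172)/0.2 = 155.
Sellers' marginal cost at q' = 155: 9 + 0.25·155 = 47.75.
Δq = 431.1111 − 155 = 276.1111; wedge = 172 − 47.75 = 124.25.
Deadweight loss = ½ × 276.1111 × 124.25 = $17153.40 thousand.

$17153.40 thousand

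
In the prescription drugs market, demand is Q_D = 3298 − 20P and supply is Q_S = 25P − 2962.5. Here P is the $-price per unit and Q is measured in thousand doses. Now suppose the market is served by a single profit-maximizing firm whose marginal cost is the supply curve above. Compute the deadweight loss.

In inverse form: demand P = 164.9 − 0.05Q, supply P = 118.5 + 0.04Q.
Competitive equilibrium: 164.9 − 0.05Q = 118.5 + 0.04Q → Q* = 515.55556, P* = 139.12222.
Marginal revenue: MR = 164.9 − 0.1Q. Set MR = MC: 164.9 − 0.1Q = 118.5 + 0.04Q → Q_m = 331.42857.
Price P_m = 164.9 − 0.05·331.42857 = 148.32857; MC(Q_m) = 118.5 + 0.04·331.42857 = 131.75714.
Competitive Q* = 515.55556, so ΔQ = 184.12699; wedge = 148.32857 − 131.75714 = 16.57143.
DWL = ½ × 184.12699 × 16.57143 = $1525.62 thousand.

$1525.62 thousand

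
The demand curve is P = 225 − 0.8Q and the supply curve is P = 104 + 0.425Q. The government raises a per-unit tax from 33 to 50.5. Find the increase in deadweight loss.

Competitive equilibrium: 225 − 0.8Q = 104 + 0.425Q → Q* = 98.7755, P* = 145.9796.
For a per-unit tax t: ΔQ = t/1.225, so DWL = ½·t·(t/1.225) = t²/2.45.
At t = 33: DWL = 444.49. At t = 50.5: DWL = 1040.918.
Increase = 1040.918 − 444.49 = 596.43.

596.43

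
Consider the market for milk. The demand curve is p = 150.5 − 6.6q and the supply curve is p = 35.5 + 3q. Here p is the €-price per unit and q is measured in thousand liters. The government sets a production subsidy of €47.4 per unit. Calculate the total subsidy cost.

Competitive equilibrium: 150.5 − 6.6q = 35.5 + 3q → q* = 11.9792, p* = 71.4375.
The subsidy lowers effective supply by 47.4: p = 3q − 11.9.
New quantity: 150.5 − 6.6q = 3q − 11.9 → q' = 16.9167.
Total subsidy cost = 47.4 × 16.9167 = €801.85 thousand.

€801.85 thousand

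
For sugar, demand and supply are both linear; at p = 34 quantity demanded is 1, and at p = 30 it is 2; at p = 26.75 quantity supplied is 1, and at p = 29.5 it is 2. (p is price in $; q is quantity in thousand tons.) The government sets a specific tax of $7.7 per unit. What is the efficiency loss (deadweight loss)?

$4.39 thousand

Demand slope = (30 − 34)/(2 − 1) = −4, so p = 38 − 4q.
Supply slope = (29.5 − 26.75)/(2 − 1) = 2.75, so p = 24 + 2.75q.
Competitive equilibrium: 38 − 4q = 24 + 2.75q → q* = 2.0741, p* = 29.7037.
With the tax, the buyer price exceeds the seller price by 7.7: (38 − 4q) − (24 + 2.75q) = 7.7 → q' = 0.9333.
Δq = 2.0741 − 0.9333 = 1.1408; the wedge equals the tax, 7.7.
DWL = ½ × 1.1408 × 7.7 = $4.39 thousand.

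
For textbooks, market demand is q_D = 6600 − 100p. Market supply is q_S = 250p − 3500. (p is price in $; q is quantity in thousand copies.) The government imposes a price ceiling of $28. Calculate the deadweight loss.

$321.43 thousand

In inverse form: demand p = 66 − 0.01q, supply p = 14 + 0.004q.
Competitive equilibrium: 66 − 0.01q = 14 + 0.004q → q* = 3714.2857, p* = 28.8571.
At the ceiling p = 28, quantity supplied = (28 − 14)/0.004 = 3500.
Willingness to pay at q' = 3500: 66 − 0.01·3500 = 31.
Δq = 3714.2857 − 3500 = 214.2857; wedge = 31 − 28 = 3.
Welfare loss = ½ × 214.2857 × 3 = $321.43 thousand.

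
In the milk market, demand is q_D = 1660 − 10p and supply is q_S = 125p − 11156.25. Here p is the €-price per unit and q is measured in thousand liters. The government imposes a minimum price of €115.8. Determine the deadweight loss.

In inverse form: demand p = 166 − 0.1q, supply p = 89.25 + 0.008q.
Competitive equilibrium: 166 − 0.1q = 89.25 + 0.008q → q* = 710.6481, p* = 94.9352.
At the floor p = 115.8, quantity demanded = (166 − 115.8)/0.1 = 502.
Sellers' marginal cost at q' = 502: 89.25 + 0.008·502 = 93.266.
Δq = 710.6481 − 502 = 208.6481; wedge = 115.8 − 93.266 = 22.534.
The triangle = ½ × 208.6481 × 22.534 = €2350.84 thousand.

€2350.84 thousand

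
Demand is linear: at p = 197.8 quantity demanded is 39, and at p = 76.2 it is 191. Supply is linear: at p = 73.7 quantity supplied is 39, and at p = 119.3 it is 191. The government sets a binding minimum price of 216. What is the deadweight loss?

10108.30

Demand slope = (76.2 − 197.8)/(191 − 39) = −0.8, so p = 229 − 0.8q.
Supply slope = (119.3 − 73.7)/(191 − 39) = 0.3, so p = 62 + 0.3q.
Competitive equilibrium: 229 − 0.8q = 62 + 0.3q → q* = 151.8182, p* = 107.5455.
At the floor p = 216, quantity demanded = (229 − 216)/0.8 = 16.25.
Sellers' marginal cost at q' = 16.25: 62 + 0.3·16.25 = 66.875.
Δq = 151.8182 − 16.25 = 135.5682; wedge = 216 − 66.875 = 149.125.
Deadweight loss = ½ × 135.5682 × 149.125 = 10108.30.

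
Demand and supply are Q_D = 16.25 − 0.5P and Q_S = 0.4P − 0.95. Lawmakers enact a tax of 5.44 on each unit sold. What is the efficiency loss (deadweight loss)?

3.29

In inverse form: demand P = 32.5 − 2Q, supply P = 2.375 + 2.5Q.
Competitive equilibrium: 32.5 − 2Q = 2.375 + 2.5Q → Q* = 6.6944, P* = 19.1111.
With the tax, the buyer price exceeds the seller price by 5.44: (32.5 − 2Q) − (2.375 + 2.5Q) = 5.44 → Q' = 5.4856.
ΔQ = 6.6944 − 5.4856 = 1.2088; the wedge equals the tax, 5.44.
DWL = ½ × 1.2088 × 5.44 = 3.29.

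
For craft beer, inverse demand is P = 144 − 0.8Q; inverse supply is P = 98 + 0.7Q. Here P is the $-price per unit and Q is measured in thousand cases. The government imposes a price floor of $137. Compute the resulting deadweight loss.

$360.26 thousand

Competitive equilibrium: 144 − 0.8Q = 98 + 0.7Q → Q* = 30.6667, P* = 119.4667.
At the floor P = 137, quantity demanded = (144 − 137)/0.8 = 8.75.
Sellers' marginal cost at Q' = 8.75: 98 + 0.7·8.75 = 104.125.
ΔQ = 30.6667 − 8.75 = 21.9167; wedge = 137 − 104.125 = 32.875.
The triangle = ½ × 21.9167 × 32.875 = $360.26 thousand.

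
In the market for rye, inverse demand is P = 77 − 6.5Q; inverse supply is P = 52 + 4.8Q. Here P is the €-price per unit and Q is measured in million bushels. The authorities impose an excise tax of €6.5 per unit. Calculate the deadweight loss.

Competitive equilibrium: 77 − 6.5Q = 52 + 4.8Q → Q* = 2.2124, P* = 62.6195.
With the tax, the buyer price exceeds the seller price by 6.5: (77 − 6.5Q) − (52 + 4.8Q) = 6.5 → Q' = 1.6372.
ΔQ = 2.2124 − 1.6372 = 0.5752; the wedge equals the tax, 6.5.
DWL = ½ × 0.5752 × 6.5 = €1.87 million.

€1.87 million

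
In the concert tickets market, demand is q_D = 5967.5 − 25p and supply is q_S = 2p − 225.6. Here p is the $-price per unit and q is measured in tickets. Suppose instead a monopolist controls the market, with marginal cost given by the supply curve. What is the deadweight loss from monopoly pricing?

In inverse form: demand p = 238.7 − 0.04q, supply p = 112.8 + 0.5q.
Competitive equilibrium: 238.7 − 0.04q = 112.8 + 0.5q → q* = 233.1481, p* = 229.3741.
Marginal revenue: MR = 238.7 − 0.08q. Set MR = MC: 238.7 − 0.08q = 112.8 + 0.5q → q_m = 217.069.
Price p_m = 238.7 − 0.04·217.069 = 230.0172; MC(q_m) = 112.8 + 0.5·217.069 = 221.3345.
Competitive q* = 233.1481, so Δq = 16.0791; wedge = 230.0172 − 221.3345 = 8.6827.
DWL = ½ × 16.0791 × 8.6827 = $69.81.

$69.81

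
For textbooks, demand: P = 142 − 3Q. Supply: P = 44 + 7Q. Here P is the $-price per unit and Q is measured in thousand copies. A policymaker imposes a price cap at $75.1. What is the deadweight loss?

Competitive equilibrium: 142 − 3Q = 44 + 7Q → Q* = 9.8, P* = 112.6.
At the ceiling P = 75.1, quantity supplied = (75.1 − 44)/7 = 4.4429.
Willingness to pay at Q' = 4.4429: 142 − 3·4.4429 = 128.6713.
ΔQ = 9.8 − 4.4429 = 5.3571; wedge = 128.6713 − 75.1 = 53.5713.
Deadweight loss = ½ × 5.3571 × 53.5713 = $143.49 thousand.

$143.49 thousand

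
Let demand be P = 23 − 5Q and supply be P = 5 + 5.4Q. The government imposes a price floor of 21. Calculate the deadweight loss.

Competitive equilibrium: 23 − 5Q = 5 + 5.4Q → Q* = 1.7308, P* = 14.3462.
At the floor P = 21, quantity demanded = (23 − 21)/5 = 0.4.
Sellers' marginal cost at Q' = 0.4: 5 + 5.4·0.4 = 7.16.
ΔQ = 1.7308 − 0.4 = 1.3308; wedge = 21 − 7.16 = 13.84.
Deadweight loss = ½ × 1.3308 × 13.84 = 9.21.

9.21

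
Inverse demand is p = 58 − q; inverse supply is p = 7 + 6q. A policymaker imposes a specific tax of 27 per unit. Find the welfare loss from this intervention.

52.07

Competitive equilibrium: 58 − q = 7 + 6q → q* = 7.2857, p* = 50.7143.
With the tax, the buyer price exceeds the seller price by 27: (58 − q) − (7 + 6q) = 27 → q' = 3.4286.
Δq = 7.2857 − 3.4286 = 3.8571; the wedge equals the tax, 27.
Welfare loss = ½ × 3.8571 × 27 = 52.07.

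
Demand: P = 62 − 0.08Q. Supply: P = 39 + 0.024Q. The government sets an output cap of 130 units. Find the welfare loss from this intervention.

432.07

Competitive equilibrium: 62 − 0.08Q = 39 + 0.024Q → Q* = 221.1538, P* = 44.3077.
At Q = 130: demand price = 62 − 0.08·130 = 51.6; supply price = 39 + 0.024·130 = 42.12.
ΔQ = 221.1538 − 130 = 91.1538; wedge = 51.6 − 42.12 = 9.48.
The triangle = ½ × 91.1538 × 9.48 = 432.07.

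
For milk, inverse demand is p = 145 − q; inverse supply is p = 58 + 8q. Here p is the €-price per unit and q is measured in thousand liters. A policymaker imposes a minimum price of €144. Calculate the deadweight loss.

€338 thousand

Competitive equilibrium: 145 − q = 58 + 8q → q* = 9.6667, p* = 135.3333.
At the floor p = 144, quantity demanded = (145 − 144)/1 = 1.
Sellers' marginal cost at q' = 1: 58 + 8·1 = 66.
Δq = 9.6667 − 1 = 8.6667; wedge = 144 − 66 = 78.
DWL = ½ × 8.6667 × 78 = €338 thousand.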